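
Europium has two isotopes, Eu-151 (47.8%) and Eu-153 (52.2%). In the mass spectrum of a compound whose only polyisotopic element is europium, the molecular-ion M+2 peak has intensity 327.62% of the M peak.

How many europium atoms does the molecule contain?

For n independent Eu atoms, I(M+2)/I(M) = n · (abundance Eu-153) / (abundance Eu-151) = n · 0.522/0.478.
n = 3.2762 × 0.478/0.522 = 3.00 ≈ 3

3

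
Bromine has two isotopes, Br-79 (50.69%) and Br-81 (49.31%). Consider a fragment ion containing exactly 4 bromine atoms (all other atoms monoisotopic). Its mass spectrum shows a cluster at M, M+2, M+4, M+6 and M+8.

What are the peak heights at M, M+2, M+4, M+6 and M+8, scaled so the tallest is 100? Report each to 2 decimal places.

Each Br atom is independently Br-79 (p = 0.5069) or Br-81 (q = 0.4931); the cluster is the binomial expansion (p + q)^4.
P(M) = 0.5069^4 = 0.066022
P(M+2) = 4 × 0.5069^3 × 0.4931^1 = 0.256899
P(M+4) = 6 × 0.5069^2 × 0.4931^2 = 0.374857
P(M+6) = 4 × 0.5069^1 × 0.4931^3 = 0.243101
P(M+8) = 0.4931^4 = 0.059121
The M+4 peak is largest (0.374857); scaling to 100 gives 17.61 : 68.53 : 100.00 : 64.85 : 15.77.

17.61 : 68.53 : 100.00 : 64.85 : 15.77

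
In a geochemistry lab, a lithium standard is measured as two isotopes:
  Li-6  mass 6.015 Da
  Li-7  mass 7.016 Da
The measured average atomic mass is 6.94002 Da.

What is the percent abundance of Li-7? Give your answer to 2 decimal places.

Writing the weighted mean with unknown fraction x of Li-6:
6.015·x + 7.016·(1 − x) = 6.94002
(6.015 − 7.016)·x = 6.94002 − 7.016
x = -0.07598 / -1.001 = 0.07590 → 7.59% Li-6, 92.41% Li-7.

92.41%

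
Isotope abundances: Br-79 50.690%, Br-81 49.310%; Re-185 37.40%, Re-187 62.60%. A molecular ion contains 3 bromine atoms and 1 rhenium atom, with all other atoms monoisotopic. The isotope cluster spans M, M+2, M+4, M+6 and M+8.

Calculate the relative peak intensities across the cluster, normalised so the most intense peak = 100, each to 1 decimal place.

Bromine pattern (n=3): 0.13024674 : 0.3801026 : 0.36975457 : 0.11989609
Rhenium pattern (n=1): 0.3740 : 0.6260
Convolve the two distributions (both contribute in 2-u steps):
  M: 0.13024674×0.3740 = 0.048712
  M+2: 0.13024674×0.6260 + 0.3801026×0.3740 = 0.223693
  M+4: 0.3801026×0.6260 + 0.36975457×0.3740 = 0.376232
  M+6: 0.36975457×0.6260 + 0.11989609×0.3740 = 0.276307
  M+8: 0.11989609×0.6260 = 0.075055
Scale to base peak (0.376232) = 100: 12.9 : 59.5 : 100.0 : 73.4 : 19.9

12.9 : 59.5 : 100.0 : 73.4 : 19.9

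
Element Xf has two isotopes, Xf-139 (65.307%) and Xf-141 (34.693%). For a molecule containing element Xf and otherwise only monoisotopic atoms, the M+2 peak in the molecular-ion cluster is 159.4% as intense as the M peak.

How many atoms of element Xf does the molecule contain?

3

With n Xf atoms, P(M+2)/P(M) = C(n,1)·p^(n−1)q / p^n = n·q/p = n · 0.34693/0.65307.
n = 1.594 × 0.65307/0.34693 = 3.00 ≈ 3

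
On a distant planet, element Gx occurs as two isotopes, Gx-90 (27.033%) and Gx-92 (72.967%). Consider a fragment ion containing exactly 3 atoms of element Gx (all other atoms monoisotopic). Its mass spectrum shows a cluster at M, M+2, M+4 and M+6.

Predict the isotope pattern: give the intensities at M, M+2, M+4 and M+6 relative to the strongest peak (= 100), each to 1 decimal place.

4.6 : 37.0 : 100.0 : 90.0

Expanding (0.27033 + 0.72967)^3:
P(M) = 0.27033^3 = 0.019755
P(M+2) = 3 × 0.27033^2 × 0.72967^1 = 0.159969
P(M+4) = 3 × 0.27033^1 × 0.72967^2 = 0.431786
P(M+6) = 0.72967^3 = 0.388490
The M+4 peak is largest (0.431786); scaling to 100 gives 4.6 : 37.0 : 100.0 : 90.0.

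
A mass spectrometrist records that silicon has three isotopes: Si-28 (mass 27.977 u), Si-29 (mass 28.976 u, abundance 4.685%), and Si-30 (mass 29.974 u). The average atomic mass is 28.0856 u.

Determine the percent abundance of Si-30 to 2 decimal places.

3.09%

Let x and y be the fractions of Si-28 and Si-30. Then x + y = 1 − 0.04685 = 0.95315 and 27.977x + 29.974y = 28.0856 − 0.04685×28.976 = 26.7280744.
Substituting: 27.977x + 29.974(0.95315 − x) = 26.7280744
(27.977 − 29.974)x = -1.8416437  ⇒  x = 0.92221, y = 0.03094
Si-28: 92.22%, Si-30: 3.09%.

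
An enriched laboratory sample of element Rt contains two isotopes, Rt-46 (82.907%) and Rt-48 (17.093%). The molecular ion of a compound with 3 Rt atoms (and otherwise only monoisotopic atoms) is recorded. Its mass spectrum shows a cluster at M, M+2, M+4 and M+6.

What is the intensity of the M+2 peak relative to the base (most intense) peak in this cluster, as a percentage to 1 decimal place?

61.9%

(0.82907 + 0.17093)^3 gives M 0.5699, M+2 0.3525, M+4 0.0727, M+6 0.0050; the largest is M.
P(M) = C(3,0) × 0.82907^3 × 0.17093^0 = 1 × 0.56986712 × 1.0000 = 0.569867 (base)
P(M+2) = C(3,1) × 0.82907^2 × 0.17093^1 = 3 × 0.68735706 × 0.17093 = 0.352470
Relative intensity = 0.352470 / 0.569867 × 100 = 61.9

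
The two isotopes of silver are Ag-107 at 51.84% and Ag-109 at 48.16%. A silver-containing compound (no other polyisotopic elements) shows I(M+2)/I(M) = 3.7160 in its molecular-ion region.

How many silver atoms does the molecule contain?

For n independent Ag atoms, I(M+2)/I(M) = n · (abundance Ag-109) / (abundance Ag-107) = n · 0.4816/0.5184.
n = 3.7160 × 0.5184/0.4816 = 4.00 ≈ 4

4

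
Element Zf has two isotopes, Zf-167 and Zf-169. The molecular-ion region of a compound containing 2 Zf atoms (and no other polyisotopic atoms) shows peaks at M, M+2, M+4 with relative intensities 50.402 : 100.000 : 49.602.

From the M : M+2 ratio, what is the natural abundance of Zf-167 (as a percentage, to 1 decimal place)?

50.2%

Let p = fractional abundance of Zf-167. I(M+2)/I(M) = [C(2,1)·p^1·(1−p)] / p^2 = 2·(1−p)/p = 100.000/50.402 = 1.9840
(1−p)/p = 1.9840/2 = 0.9920  ⇒  p = 1/(1 + 0.9920) = 0.5020
Zf-167: 50.2%, Zf-169: 49.8%.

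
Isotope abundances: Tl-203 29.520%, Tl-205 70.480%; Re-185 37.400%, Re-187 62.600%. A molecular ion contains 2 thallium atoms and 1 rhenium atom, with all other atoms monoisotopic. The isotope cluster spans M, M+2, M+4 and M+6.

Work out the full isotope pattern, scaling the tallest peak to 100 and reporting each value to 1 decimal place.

Thallium pattern (n=2): 0.08714304 : 0.41611392 : 0.49674304
Rhenium pattern (n=1): 0.3740 : 0.6260
Convolve the two distributions (both contribute in 2-u steps):
  M: 0.08714304×0.3740 = 0.032591
  M+2: 0.08714304×0.6260 + 0.41611392×0.3740 = 0.210178
  M+4: 0.41611392×0.6260 + 0.49674304×0.3740 = 0.446269
  M+6: 0.49674304×0.6260 = 0.310961
Scale to base peak (0.446269) = 100: 7.3 : 47.1 : 100.0 : 69.7

7.3 : 47.1 : 100.0 : 69.7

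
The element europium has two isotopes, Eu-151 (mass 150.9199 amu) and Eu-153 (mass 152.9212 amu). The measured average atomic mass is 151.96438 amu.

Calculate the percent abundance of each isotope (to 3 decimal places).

With x = fraction of Eu-151 (so Eu-153 is 1 − x):
150.9199·x + 152.9212·(1 − x) = 151.96438
(150.9199 − 152.9212)·x = 151.96438 − 152.9212
x = -0.95682 / -2.0013 = 0.47810 → 47.810% Eu-151, 52.190% Eu-153.

Eu-151: 47.810%, Eu-153: 52.190%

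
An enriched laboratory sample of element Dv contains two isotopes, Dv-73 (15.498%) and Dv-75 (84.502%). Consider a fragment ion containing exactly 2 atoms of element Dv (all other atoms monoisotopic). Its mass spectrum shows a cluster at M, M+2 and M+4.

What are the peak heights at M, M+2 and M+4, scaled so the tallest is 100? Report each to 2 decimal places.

The 2 Dv atoms are independent, so intensities follow the terms of (0.15498 + 0.84502)^2.
P(M) = 0.15498^2 = 0.024019
P(M+2) = 2 × 0.15498^1 × 0.84502^1 = 0.261922
P(M+4) = 0.84502^2 = 0.714059
The M+4 peak is largest (0.714059); scaling to 100 gives 3.36 : 36.68 : 100.00.

3.36 : 36.68 : 100.00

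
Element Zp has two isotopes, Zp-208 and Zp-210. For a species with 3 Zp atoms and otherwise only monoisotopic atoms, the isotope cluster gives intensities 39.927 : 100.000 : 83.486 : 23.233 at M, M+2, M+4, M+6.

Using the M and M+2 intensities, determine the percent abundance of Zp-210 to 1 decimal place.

45.5%

Write p for the Zp-208 fraction. I(M+2)/I(M) = [C(3,1)·p^2·(1−p)] / p^3 = 3·(1−p)/p = 100.000/39.927 = 2.5046
(1−p)/p = 2.5046/3 = 0.8349  ⇒  p = 1/(1 + 0.8349) = 0.5450
Zp-208: 54.5%, Zp-210: 45.5%.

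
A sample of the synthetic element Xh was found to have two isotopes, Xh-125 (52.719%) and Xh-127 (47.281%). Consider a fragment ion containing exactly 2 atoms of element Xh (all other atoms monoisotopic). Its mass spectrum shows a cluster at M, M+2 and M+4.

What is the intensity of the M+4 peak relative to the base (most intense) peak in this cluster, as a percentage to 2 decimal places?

44.84%

Binomial terms of (0.52719 + 0.47281)^2: M 0.2779, M+2 0.4985, M+4 0.2235 → M+2 is the base peak.
P(M+2) = C(2,1) × 0.52719^1 × 0.47281^1 = 2 × 0.52719 × 0.47281 = 0.498521 (base)
P(M+4) = C(2,2) × 0.52719^0 × 0.47281^2 = 1 × 1.0000 × 0.2235493 = 0.223549
Relative intensity = 0.223549 / 0.498521 × 100 = 44.84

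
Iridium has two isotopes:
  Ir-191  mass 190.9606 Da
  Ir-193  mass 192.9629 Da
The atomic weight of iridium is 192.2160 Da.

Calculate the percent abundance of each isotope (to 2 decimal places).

Ir-191: 37.30%, Ir-193: 62.70%

Let x be the fractional abundance of Ir-191; then Ir-193 has abundance 1 − x.
190.9606·x + 192.9629·(1 − x) = 192.2160
(190.9606 − 192.9629)·x = 192.2160 − 192.9629
x = -0.7469 / -2.0023 = 0.37302 → 37.30% Ir-191, 62.70% Ir-193.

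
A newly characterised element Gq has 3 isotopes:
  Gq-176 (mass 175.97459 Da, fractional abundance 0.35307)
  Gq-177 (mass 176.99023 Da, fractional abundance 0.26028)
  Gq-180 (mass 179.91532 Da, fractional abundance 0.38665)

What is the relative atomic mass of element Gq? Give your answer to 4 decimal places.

177.7626 Da

Average mass = Σ (abundance × isotope mass) = 0.35307 × 175.97459 + 0.26028 × 176.99023 + 0.38665 × 179.91532
= 62.131348 + 46.067017 + 69.564258 = 177.762623 Da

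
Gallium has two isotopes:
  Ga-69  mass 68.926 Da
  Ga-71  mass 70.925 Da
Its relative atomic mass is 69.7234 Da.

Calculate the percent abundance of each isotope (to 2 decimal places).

Let x be the fractional abundance of Ga-69; then Ga-71 has abundance 1 − x.
68.926·x + 70.925·(1 − x) = 69.7234
(68.926 − 70.925)·x = 69.7234 − 70.925
x = -1.2016 / -1.999 = 0.60110 → 60.11% Ga-69, 39.89% Ga-71.

Ga-69: 60.11%, Ga-71: 39.89%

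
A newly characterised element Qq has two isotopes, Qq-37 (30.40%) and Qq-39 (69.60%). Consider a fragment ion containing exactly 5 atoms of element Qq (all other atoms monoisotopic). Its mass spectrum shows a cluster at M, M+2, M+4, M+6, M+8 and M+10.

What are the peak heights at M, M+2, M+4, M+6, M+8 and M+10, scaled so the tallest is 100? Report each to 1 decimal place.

0.7 : 8.3 : 38.2 : 87.4 : 100.0 : 45.8

The 5 Qq atoms are independent, so intensities follow the terms of (0.3040 + 0.6960)^5.
P(M) = 0.3040^5 = 0.002596
P(M+2) = 5 × 0.3040^4 × 0.6960^1 = 0.029722
P(M+4) = 10 × 0.3040^3 × 0.6960^2 = 0.136094
P(M+6) = 10 × 0.3040^2 × 0.6960^3 = 0.311584
P(M+8) = 5 × 0.3040^1 × 0.6960^4 = 0.356681
P(M+10) = 0.6960^5 = 0.163323
The M+8 peak is largest (0.356681); scaling to 100 gives 0.7 : 8.3 : 38.2 : 87.4 : 100.0 : 45.8.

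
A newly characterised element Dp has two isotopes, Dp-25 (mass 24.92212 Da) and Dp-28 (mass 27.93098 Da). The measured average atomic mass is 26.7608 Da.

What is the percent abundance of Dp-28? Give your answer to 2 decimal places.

61.11%

With x = fraction of Dp-25 (so Dp-28 is 1 − x):
24.92212·x + 27.93098·(1 − x) = 26.7608
(24.92212 − 27.93098)·x = 26.7608 − 27.93098
x = -1.17018 / -3.00886 = 0.38891 → 38.89% Dp-25, 61.11% Dp-28.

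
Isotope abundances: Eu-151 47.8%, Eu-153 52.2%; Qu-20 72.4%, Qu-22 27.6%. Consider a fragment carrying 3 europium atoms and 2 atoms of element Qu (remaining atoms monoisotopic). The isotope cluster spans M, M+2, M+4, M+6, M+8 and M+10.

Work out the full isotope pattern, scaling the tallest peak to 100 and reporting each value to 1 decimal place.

16.1 : 64.9 : 100.0 : 72.4 : 24.3 : 3.0

Europium pattern (n=3): 0.10921535 : 0.35780594 : 0.39074206 : 0.14223665
Element Qu pattern (n=2): 0.524176 : 0.399648 : 0.076176
Convolve the two distributions (both contribute in 2-u steps):
  M: 0.10921535×0.524176 = 0.057248
  M+2: 0.10921535×0.399648 + 0.35780594×0.524176 = 0.231201
  M+4: 0.10921535×0.076176 + 0.35780594×0.399648 + 0.39074206×0.524176 = 0.356134
  M+6: 0.35780594×0.076176 + 0.39074206×0.399648 + 0.14223665×0.524176 = 0.257973
  M+8: 0.39074206×0.076176 + 0.14223665×0.399648 = 0.086610
  M+10: 0.14223665×0.076176 = 0.010835
Scale to base peak (0.356134) = 100: 16.1 : 64.9 : 100.0 : 72.4 : 24.3 : 3.0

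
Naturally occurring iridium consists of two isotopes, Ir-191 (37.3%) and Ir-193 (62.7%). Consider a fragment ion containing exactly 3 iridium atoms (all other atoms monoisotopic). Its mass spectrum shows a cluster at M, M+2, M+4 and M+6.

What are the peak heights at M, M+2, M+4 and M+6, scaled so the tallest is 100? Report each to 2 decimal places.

Expanding (0.373 + 0.627)^3:
P(M) = 0.373^3 = 0.051895
P(M+2) = 3 × 0.373^2 × 0.627^1 = 0.261702
P(M+4) = 3 × 0.373^1 × 0.627^2 = 0.439911
P(M+6) = 0.627^3 = 0.246492
The M+4 peak is largest (0.439911); scaling to 100 gives 11.80 : 59.49 : 100.00 : 56.03.

11.80 : 59.49 : 100.00 : 56.03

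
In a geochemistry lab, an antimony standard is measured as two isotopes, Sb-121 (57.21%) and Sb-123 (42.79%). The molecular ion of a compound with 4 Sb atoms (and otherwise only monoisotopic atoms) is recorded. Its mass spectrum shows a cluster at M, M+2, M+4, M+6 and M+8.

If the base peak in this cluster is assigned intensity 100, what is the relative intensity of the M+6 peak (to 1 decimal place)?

Term probabilities: M 0.1071, M+2 0.3205, M+4 0.3596, M+6 0.1793, M+8 0.0335. Base peak = M+4.
P(M+4) = C(4,2) × 0.5721^2 × 0.4279^2 = 6 × 0.32729841 × 0.18309841 = 0.359567 (base)
P(M+6) = C(4,3) × 0.5721^1 × 0.4279^3 = 4 × 0.5721 × 0.07834781 = 0.179291
Relative intensity = 0.179291 / 0.359567 × 100 = 49.9

49.9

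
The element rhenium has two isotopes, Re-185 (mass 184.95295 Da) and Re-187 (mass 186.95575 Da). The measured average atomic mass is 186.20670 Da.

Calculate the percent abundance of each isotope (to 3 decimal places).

Writing the weighted mean with unknown fraction x of Re-185:
184.95295·x + 186.95575·(1 − x) = 186.20670
(184.95295 − 186.95575)·x = 186.20670 − 186.95575
x = -0.74905 / -2.00280 = 0.37400 → 37.400% Re-185, 62.600% Re-187.

Re-185: 37.400%, Re-187: 62.600%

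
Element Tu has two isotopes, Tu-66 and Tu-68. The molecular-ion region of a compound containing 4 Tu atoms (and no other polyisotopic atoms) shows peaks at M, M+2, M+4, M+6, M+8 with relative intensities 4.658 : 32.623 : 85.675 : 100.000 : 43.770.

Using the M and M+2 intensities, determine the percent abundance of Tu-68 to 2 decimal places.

63.65%

Write p for the Tu-66 fraction. I(M+2)/I(M) = [C(4,1)·p^3·(1−p)] / p^4 = 4·(1−p)/p = 32.623/4.658 = 7.0036
(1−p)/p = 7.0036/4 = 1.7509  ⇒  p = 1/(1 + 1.7509) = 0.3635
Tu-66: 36.35%, Tu-68: 63.65%.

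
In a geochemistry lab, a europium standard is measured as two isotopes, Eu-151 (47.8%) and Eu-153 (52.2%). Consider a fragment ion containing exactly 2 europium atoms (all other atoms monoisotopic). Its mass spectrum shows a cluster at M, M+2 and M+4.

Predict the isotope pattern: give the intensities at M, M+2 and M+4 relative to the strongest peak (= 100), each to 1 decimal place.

The 2 Eu atoms are independent, so intensities follow the terms of (0.478 + 0.522)^2.
P(M) = 0.478^2 = 0.228484
P(M+2) = 2 × 0.478^1 × 0.522^1 = 0.499032
P(M+4) = 0.522^2 = 0.272484
The M+2 peak is largest (0.499032); scaling to 100 gives 45.8 : 100.0 : 54.6.

45.8 : 100.0 : 54.6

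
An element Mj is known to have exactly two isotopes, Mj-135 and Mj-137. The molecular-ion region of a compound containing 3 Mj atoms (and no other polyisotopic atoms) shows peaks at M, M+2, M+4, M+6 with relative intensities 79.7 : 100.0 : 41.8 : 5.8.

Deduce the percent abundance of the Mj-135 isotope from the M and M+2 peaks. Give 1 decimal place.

If p is the fraction of Mj that is Mj-135, then I(M+2)/I(M) = [C(3,1)·p^2·(1−p)] / p^3 = 3·(1−p)/p = 100.0/79.7 = 1.2547
(1−p)/p = 1.2547/3 = 0.4182  ⇒  p = 1/(1 + 0.4182) = 0.7051
Mj-135: 70.5%, Mj-137: 29.5%.

70.5%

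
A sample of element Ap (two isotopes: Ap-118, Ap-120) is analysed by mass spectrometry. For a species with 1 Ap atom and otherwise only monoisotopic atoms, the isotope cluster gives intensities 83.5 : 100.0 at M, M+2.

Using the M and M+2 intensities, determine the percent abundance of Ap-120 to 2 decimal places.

54.50%

If p is the fraction of Ap that is Ap-118, then I(M+2)/I(M) = [C(1,1)·p^0·(1−p)] / p^1 = 1·(1−p)/p = 100.0/83.5 = 1.1976
(1−p)/p = 1.1976/1 = 1.1976  ⇒  p = 1/(1 + 1.1976) = 0.4550
Ap-118: 45.50%, Ap-120: 54.50%.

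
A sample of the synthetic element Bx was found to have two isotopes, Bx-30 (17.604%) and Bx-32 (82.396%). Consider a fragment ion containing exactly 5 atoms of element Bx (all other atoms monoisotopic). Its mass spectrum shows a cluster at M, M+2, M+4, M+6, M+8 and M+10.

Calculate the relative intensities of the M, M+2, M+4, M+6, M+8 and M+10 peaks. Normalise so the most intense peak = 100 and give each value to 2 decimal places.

The 5 Bx atoms are independent, so intensities follow the terms of (0.17604 + 0.82396)^5.
P(M) = 0.17604^5 = 0.000169
P(M+2) = 5 × 0.17604^4 × 0.82396^1 = 0.003957
P(M+4) = 10 × 0.17604^3 × 0.82396^2 = 0.037038
P(M+6) = 10 × 0.17604^2 × 0.82396^3 = 0.173357
P(M+8) = 5 × 0.17604^1 × 0.82396^4 = 0.405701
P(M+10) = 0.82396^5 = 0.379779
The M+8 peak is largest (0.405701); scaling to 100 gives 0.04 : 0.98 : 9.13 : 42.73 : 100.00 : 93.61.

0.04 : 0.98 : 9.13 : 42.73 : 100.00 : 93.61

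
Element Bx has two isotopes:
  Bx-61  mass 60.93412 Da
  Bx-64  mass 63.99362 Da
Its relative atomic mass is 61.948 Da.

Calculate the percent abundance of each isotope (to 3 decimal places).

With x = fraction of Bx-61 (so Bx-64 is 1 − x):
60.93412·x + 63.99362·(1 − x) = 61.948
(60.93412 − 63.99362)·x = 61.948 − 63.99362
x = -2.04562 / -3.05950 = 0.66861 → 66.861% Bx-61, 33.139% Bx-64.

Bx-61: 66.861%, Bx-64: 33.139%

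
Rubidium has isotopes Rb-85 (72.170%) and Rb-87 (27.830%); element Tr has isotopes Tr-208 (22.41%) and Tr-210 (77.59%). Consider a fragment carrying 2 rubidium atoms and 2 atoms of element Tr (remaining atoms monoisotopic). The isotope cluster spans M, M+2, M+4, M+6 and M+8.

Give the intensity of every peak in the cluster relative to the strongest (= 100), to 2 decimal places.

Rubidium pattern (n=2): 0.52085089 : 0.40169822 : 0.07745089
Element Tr pattern (n=2): 0.05022081 : 0.34775838 : 0.60202081
Convolve the two distributions (both contribute in 2-u steps):
  M: 0.52085089×0.05022081 = 0.026158
  M+2: 0.52085089×0.34775838 + 0.40169822×0.05022081 = 0.201304
  M+4: 0.52085089×0.60202081 + 0.40169822×0.34775838 + 0.07745089×0.05022081 = 0.457147
  M+6: 0.40169822×0.60202081 + 0.07745089×0.34775838 = 0.268765
  M+8: 0.07745089×0.60202081 = 0.046627
Scale to base peak (0.457147) = 100: 5.72 : 44.03 : 100.00 : 58.79 : 10.20

5.72 : 44.03 : 100.00 : 58.79 : 10.20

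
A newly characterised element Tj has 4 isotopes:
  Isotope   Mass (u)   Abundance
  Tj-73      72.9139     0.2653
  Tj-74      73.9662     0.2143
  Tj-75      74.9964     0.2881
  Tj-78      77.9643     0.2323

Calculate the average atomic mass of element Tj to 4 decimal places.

Average mass = Σ (abundance × isotope mass) = 0.2653 × 72.9139 + 0.2143 × 73.9662 + 0.2881 × 74.9964 + 0.2323 × 77.9643
= 19.34406 + 15.85096 + 21.60646 + 18.11111 = 74.91259 u

74.9126 u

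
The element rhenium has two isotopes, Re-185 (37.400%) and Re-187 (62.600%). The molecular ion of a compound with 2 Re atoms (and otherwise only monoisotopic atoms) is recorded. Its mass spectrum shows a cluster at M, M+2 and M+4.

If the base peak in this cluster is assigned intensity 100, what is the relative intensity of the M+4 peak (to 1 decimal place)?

(0.37400 + 0.62600)^2 gives M 0.1399, M+2 0.4682, M+4 0.3919; the largest is M+2.
P(M+2) = C(2,1) × 0.37400^1 × 0.62600^1 = 2 × 0.3740 × 0.6260 = 0.468248 (base)
P(M+4) = C(2,2) × 0.37400^0 × 0.62600^2 = 1 × 1.0000 × 0.391876 = 0.391876
Relative intensity = 0.391876 / 0.468248 × 100 = 83.7

83.7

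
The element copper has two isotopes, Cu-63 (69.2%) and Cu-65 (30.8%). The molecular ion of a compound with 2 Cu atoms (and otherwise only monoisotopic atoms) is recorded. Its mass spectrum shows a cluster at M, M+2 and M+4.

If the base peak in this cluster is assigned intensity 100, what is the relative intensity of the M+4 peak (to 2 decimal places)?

19.81

Term probabilities: M 0.4789, M+2 0.4263, M+4 0.0949. Base peak = M.
P(M) = C(2,0) × 0.692^2 × 0.308^0 = 1 × 0.478864 × 1.0000 = 0.478864 (base)
P(M+4) = C(2,2) × 0.692^0 × 0.308^2 = 1 × 1.0000 × 0.094864 = 0.094864
Relative intensity = 0.094864 / 0.478864 × 100 = 19.81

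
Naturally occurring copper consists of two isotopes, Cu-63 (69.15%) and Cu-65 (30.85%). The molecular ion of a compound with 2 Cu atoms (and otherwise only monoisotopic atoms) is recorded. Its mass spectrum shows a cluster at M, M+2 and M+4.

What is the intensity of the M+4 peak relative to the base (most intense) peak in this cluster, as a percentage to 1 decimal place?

19.9%

Binomial terms of (0.6915 + 0.3085)^2: M 0.4782, M+2 0.4267, M+4 0.0952 → M is the base peak.
P(M) = C(2,0) × 0.6915^2 × 0.3085^0 = 1 × 0.47817225 × 1.0000 = 0.478172 (base)
P(M+4) = C(2,2) × 0.6915^0 × 0.3085^2 = 1 × 1.0000 × 0.09517225 = 0.095172
Relative intensity = 0.095172 / 0.478172 × 100 = 19.9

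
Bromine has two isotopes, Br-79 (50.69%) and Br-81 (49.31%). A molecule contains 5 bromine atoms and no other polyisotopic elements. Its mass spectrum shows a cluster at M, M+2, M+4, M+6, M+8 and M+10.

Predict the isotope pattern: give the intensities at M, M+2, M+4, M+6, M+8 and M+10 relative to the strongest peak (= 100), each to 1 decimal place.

10.6 : 51.4 : 100.0 : 97.3 : 47.3 : 9.2

Expanding (0.5069 + 0.4931)^5:
P(M) = 0.5069^5 = 0.033467
P(M+2) = 5 × 0.5069^4 × 0.4931^1 = 0.162777
P(M+4) = 10 × 0.5069^3 × 0.4931^2 = 0.316692
P(M+6) = 10 × 0.5069^2 × 0.4931^3 = 0.308070
P(M+8) = 5 × 0.5069^1 × 0.4931^4 = 0.149842
P(M+10) = 0.4931^5 = 0.029152
The M+4 peak is largest (0.316692); scaling to 100 gives 10.6 : 51.4 : 100.0 : 97.3 : 47.3 : 9.2.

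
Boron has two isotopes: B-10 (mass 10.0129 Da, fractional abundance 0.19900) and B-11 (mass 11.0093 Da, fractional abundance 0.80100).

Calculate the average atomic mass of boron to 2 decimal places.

Ar = Σ fᵢ·mᵢ = 0.19900 × 10.0129 + 0.80100 × 11.0093
= 1.99257 + 8.81845 = 10.81102 Da

10.81 Da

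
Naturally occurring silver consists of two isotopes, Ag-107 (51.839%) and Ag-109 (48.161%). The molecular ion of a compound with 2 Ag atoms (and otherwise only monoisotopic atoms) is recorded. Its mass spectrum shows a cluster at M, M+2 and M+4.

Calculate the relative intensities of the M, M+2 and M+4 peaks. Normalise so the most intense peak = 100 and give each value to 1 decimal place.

The 2 Ag atoms are independent, so intensities follow the terms of (0.51839 + 0.48161)^2.
P(M) = 0.51839^2 = 0.268728
P(M+2) = 2 × 0.51839^1 × 0.48161^1 = 0.499324
P(M+4) = 0.48161^2 = 0.231948
The M+2 peak is largest (0.499324); scaling to 100 gives 53.8 : 100.0 : 46.5.

53.8 : 100.0 : 46.5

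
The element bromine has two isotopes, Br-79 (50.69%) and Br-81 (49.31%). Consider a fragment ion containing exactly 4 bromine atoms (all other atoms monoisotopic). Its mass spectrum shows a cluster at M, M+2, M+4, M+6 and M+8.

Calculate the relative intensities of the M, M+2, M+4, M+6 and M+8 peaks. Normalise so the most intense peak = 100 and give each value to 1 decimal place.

The 4 Br atoms are independent, so intensities follow the terms of (0.5069 + 0.4931)^4.
P(M) = 0.5069^4 = 0.066022
P(M+2) = 4 × 0.5069^3 × 0.4931^1 = 0.256899
P(M+4) = 6 × 0.5069^2 × 0.4931^2 = 0.374857
P(M+6) = 4 × 0.5069^1 × 0.4931^3 = 0.243101
P(M+8) = 0.4931^4 = 0.059121
The M+4 peak is largest (0.374857); scaling to 100 gives 17.6 : 68.5 : 100.0 : 64.9 : 15.8.

17.6 : 68.5 : 100.0 : 64.9 : 15.8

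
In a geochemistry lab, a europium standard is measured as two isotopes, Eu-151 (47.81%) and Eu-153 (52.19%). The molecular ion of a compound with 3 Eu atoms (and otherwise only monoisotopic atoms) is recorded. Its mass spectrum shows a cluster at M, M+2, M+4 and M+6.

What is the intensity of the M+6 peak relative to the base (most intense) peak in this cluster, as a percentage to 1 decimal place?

Term probabilities: M 0.1093, M+2 0.3579, M+4 0.3907, M+6 0.1422. Base peak = M+4.
P(M+4) = C(3,2) × 0.4781^1 × 0.5219^2 = 3 × 0.4781 × 0.27237961 = 0.390674 (base)
P(M+6) = C(3,3) × 0.4781^0 × 0.5219^3 = 1 × 1.0000 × 0.14215492 = 0.142155
Relative intensity = 0.142155 / 0.390674 × 100 = 36.4

36.4%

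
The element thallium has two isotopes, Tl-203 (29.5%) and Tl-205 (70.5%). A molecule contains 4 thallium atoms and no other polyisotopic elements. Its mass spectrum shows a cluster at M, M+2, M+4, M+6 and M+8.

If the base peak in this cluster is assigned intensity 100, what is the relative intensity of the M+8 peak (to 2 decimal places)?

59.75

Binomial terms of (0.295 + 0.705)^4: M 0.0076, M+2 0.0724, M+4 0.2595, M+6 0.4135, M+8 0.2470 → M+6 is the base peak.
P(M+6) = C(4,3) × 0.295^1 × 0.705^3 = 4 × 0.2950 × 0.35040263 = 0.413475 (base)
P(M+8) = C(4,4) × 0.295^0 × 0.705^4 = 1 × 1.0000 × 0.24703385 = 0.247034
Relative intensity = 0.247034 / 0.413475 × 100 = 59.75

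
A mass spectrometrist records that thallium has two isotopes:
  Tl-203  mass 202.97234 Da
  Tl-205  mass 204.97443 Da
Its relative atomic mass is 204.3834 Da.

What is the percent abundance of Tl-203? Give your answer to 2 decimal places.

Let x be the fractional abundance of Tl-203; then Tl-205 has abundance 1 − x.
202.97234·x + 204.97443·(1 − x) = 204.3834
(202.97234 − 204.97443)·x = 204.3834 − 204.97443
x = -0.59103 / -2.00209 = 0.29521 → 29.52% Tl-203, 70.48% Tl-205.

29.52%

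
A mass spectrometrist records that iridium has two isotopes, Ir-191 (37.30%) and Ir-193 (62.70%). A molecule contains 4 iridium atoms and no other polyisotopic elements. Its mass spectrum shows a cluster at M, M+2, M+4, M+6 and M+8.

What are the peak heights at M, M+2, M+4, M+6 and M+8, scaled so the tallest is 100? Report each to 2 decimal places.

Expanding (0.3730 + 0.6270)^4:
P(M) = 0.3730^4 = 0.019357
P(M+2) = 4 × 0.3730^3 × 0.6270^1 = 0.130153
P(M+4) = 6 × 0.3730^2 × 0.6270^2 = 0.328174
P(M+6) = 4 × 0.3730^1 × 0.6270^3 = 0.367766
P(M+8) = 0.6270^4 = 0.154550
The M+6 peak is largest (0.367766); scaling to 100 gives 5.26 : 35.39 : 89.23 : 100.00 : 42.02.

5.26 : 35.39 : 89.23 : 100.00 : 42.02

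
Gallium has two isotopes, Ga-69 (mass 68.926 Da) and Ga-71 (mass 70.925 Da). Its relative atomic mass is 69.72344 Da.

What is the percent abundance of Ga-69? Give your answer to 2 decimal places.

60.11%

With x = fraction of Ga-69 (so Ga-71 is 1 − x):
68.926·x + 70.925·(1 − x) = 69.72344
(68.926 − 70.925)·x = 69.72344 − 70.925
x = -1.20156 / -1.999 = 0.60108 → 60.11% Ga-69, 39.89% Ga-71.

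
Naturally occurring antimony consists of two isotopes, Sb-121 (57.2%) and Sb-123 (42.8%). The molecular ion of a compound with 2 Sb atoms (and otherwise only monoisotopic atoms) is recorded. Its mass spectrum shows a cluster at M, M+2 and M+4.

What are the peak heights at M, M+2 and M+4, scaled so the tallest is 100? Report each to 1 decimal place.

66.8 : 100.0 : 37.4

The 2 Sb atoms are independent, so intensities follow the terms of (0.572 + 0.428)^2.
P(M) = 0.572^2 = 0.327184
P(M+2) = 2 × 0.572^1 × 0.428^1 = 0.489632
P(M+4) = 0.428^2 = 0.183184
The M+2 peak is largest (0.489632); scaling to 100 gives 66.8 : 100.0 : 37.4.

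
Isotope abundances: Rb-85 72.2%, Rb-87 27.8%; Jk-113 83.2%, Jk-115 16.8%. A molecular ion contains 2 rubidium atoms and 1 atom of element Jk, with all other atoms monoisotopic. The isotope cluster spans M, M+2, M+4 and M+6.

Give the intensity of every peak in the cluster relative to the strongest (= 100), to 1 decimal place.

100.0 : 97.2 : 30.4 : 3.0

Rubidium pattern (n=2): 0.521284 : 0.401432 : 0.077284
Element Jk pattern (n=1): 0.8320 : 0.1680
Convolve the two distributions (both contribute in 2-u steps):
  M: 0.521284×0.8320 = 0.433708
  M+2: 0.521284×0.1680 + 0.401432×0.8320 = 0.421567
  M+4: 0.401432×0.1680 + 0.077284×0.8320 = 0.131741
  M+6: 0.077284×0.1680 = 0.012984
Scale to base peak (0.433708) = 100: 100.0 : 97.2 : 30.4 : 3.0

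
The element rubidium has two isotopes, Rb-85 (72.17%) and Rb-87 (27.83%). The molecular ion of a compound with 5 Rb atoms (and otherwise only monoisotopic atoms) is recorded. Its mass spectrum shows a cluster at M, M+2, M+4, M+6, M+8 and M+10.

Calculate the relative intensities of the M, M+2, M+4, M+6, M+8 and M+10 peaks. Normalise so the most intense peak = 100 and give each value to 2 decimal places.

51.86 : 100.00 : 77.12 : 29.74 : 5.73 : 0.44

The 5 Rb atoms are independent, so intensities follow the terms of (0.7217 + 0.2783)^5.
P(M) = 0.7217^5 = 0.195787
P(M+2) = 5 × 0.7217^4 × 0.2783^1 = 0.377494
P(M+4) = 10 × 0.7217^3 × 0.2783^2 = 0.291136
P(M+6) = 10 × 0.7217^2 × 0.2783^3 = 0.112267
P(M+8) = 5 × 0.7217^1 × 0.2783^4 = 0.021646
P(M+10) = 0.2783^5 = 0.001669
The M+2 peak is largest (0.377494); scaling to 100 gives 51.86 : 100.00 : 77.12 : 29.74 : 5.73 : 0.44.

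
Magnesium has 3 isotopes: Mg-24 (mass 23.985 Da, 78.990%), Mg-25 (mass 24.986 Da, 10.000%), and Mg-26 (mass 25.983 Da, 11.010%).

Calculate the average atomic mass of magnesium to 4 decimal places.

Weight each isotope mass by its fractional abundance: 0.78990 × 23.985 + 0.10000 × 24.986 + 0.11010 × 25.983
= 18.94575 + 2.49860 + 2.86073 = 24.30508 Da

24.3051 Da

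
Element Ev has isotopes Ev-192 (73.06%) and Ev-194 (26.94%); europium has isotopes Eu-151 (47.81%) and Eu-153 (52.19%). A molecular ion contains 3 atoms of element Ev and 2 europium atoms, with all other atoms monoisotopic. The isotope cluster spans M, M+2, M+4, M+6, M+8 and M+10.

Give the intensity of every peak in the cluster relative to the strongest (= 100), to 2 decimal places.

Element Ev pattern (n=3): 0.38997701 : 0.43139805 : 0.15907287 : 0.01955207
Europium pattern (n=2): 0.22857961 : 0.49904078 : 0.27237961
Convolve the two distributions (both contribute in 2-u steps):
  M: 0.38997701×0.22857961 = 0.089141
  M+2: 0.38997701×0.49904078 + 0.43139805×0.22857961 = 0.293223
  M+4: 0.38997701×0.27237961 + 0.43139805×0.49904078 + 0.15907287×0.22857961 = 0.357868
  M+6: 0.43139805×0.27237961 + 0.15907287×0.49904078 + 0.01955207×0.22857961 = 0.201357
  M+8: 0.15907287×0.27237961 + 0.01955207×0.49904078 = 0.053085
  M+10: 0.01955207×0.27237961 = 0.005326
Scale to base peak (0.357868) = 100: 24.91 : 81.94 : 100.00 : 56.27 : 14.83 : 1.49

24.91 : 81.94 : 100.00 : 56.27 : 14.83 : 1.49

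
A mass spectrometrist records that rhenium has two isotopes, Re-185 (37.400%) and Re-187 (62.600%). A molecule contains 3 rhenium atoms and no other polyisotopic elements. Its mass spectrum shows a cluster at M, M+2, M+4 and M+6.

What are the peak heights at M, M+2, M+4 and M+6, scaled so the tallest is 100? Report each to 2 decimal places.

Each Re atom is independently Re-185 (p = 0.37400) or Re-187 (q = 0.62600); the cluster is the binomial expansion (p + q)^3.
P(M) = 0.37400^3 = 0.052314
P(M+2) = 3 × 0.37400^2 × 0.62600^1 = 0.262687
P(M+4) = 3 × 0.37400^1 × 0.62600^2 = 0.439685
P(M+6) = 0.62600^3 = 0.245314
The M+4 peak is largest (0.439685); scaling to 100 gives 11.90 : 59.74 : 100.00 : 55.79.

11.90 : 59.74 : 100.00 : 55.79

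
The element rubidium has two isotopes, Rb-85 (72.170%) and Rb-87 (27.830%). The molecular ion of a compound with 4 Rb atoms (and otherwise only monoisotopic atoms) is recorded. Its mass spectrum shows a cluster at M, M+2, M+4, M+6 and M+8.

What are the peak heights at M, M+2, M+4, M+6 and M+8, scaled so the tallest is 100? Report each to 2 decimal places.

64.83 : 100.00 : 57.84 : 14.87 : 1.43

Each Rb atom is independently Rb-85 (p = 0.72170) or Rb-87 (q = 0.27830); the cluster is the binomial expansion (p + q)^4.
P(M) = 0.72170^4 = 0.271286
P(M+2) = 4 × 0.72170^3 × 0.27830^1 = 0.418450
P(M+4) = 6 × 0.72170^2 × 0.27830^2 = 0.242042
P(M+6) = 4 × 0.72170^1 × 0.27830^3 = 0.062224
P(M+8) = 0.27830^4 = 0.005999
The M+2 peak is largest (0.418450); scaling to 100 gives 64.83 : 100.00 : 57.84 : 14.87 : 1.43.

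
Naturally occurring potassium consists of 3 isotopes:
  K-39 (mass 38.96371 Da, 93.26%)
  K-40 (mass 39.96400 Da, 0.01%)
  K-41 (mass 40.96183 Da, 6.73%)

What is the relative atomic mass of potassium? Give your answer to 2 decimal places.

39.10 Da

Average mass = Σ (abundance × isotope mass) = 0.9326 × 38.96371 + 0.0001 × 39.96400 + 0.0673 × 40.96183
= 36.337556 + 0.003996 + 2.756731 = 39.098283 Da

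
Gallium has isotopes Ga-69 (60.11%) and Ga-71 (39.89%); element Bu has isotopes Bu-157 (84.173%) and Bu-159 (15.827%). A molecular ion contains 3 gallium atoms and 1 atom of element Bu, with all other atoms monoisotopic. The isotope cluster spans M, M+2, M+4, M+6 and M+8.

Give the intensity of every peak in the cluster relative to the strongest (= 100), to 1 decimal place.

45.9 : 100.0 : 77.8 : 24.8 : 2.5

Gallium pattern (n=3): 0.21719018 : 0.43239309 : 0.28694328 : 0.06347345
Element Bu pattern (n=1): 0.84173 : 0.15827
Convolve the two distributions (both contribute in 2-u steps):
  M: 0.21719018×0.84173 = 0.182815
  M+2: 0.21719018×0.15827 + 0.43239309×0.84173 = 0.398333
  M+4: 0.43239309×0.15827 + 0.28694328×0.84173 = 0.309964
  M+6: 0.28694328×0.15827 + 0.06347345×0.84173 = 0.098842
  M+8: 0.06347345×0.15827 = 0.010046
Scale to base peak (0.398333) = 100: 45.9 : 100.0 : 77.8 : 24.8 : 2.5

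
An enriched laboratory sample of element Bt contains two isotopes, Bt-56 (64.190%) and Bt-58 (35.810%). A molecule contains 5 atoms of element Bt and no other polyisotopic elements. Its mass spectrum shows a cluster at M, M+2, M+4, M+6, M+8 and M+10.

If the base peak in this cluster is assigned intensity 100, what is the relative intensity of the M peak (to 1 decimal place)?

Binomial terms of (0.64190 + 0.35810)^5: M 0.1090, M+2 0.3040, M+4 0.3392, M+6 0.1892, M+8 0.0528, M+10 0.0059 → M+4 is the base peak.
P(M+4) = C(5,2) × 0.64190^3 × 0.35810^2 = 10 × 0.26448566 × 0.12823561 = 0.339165 (base)
P(M) = C(5,0) × 0.64190^5 × 0.35810^0 = 1 × 0.10897751 × 1.0000 = 0.108978
Relative intensity = 0.108978 / 0.339165 × 100 = 32.1

32.1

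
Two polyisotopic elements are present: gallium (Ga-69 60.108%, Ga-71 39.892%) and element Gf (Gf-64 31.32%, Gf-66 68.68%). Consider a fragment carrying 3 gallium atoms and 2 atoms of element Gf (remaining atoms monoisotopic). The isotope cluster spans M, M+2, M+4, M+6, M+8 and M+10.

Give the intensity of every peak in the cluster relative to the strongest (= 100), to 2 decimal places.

6.39 : 40.72 : 94.90 : 100.00 : 48.76 : 8.98

Gallium pattern (n=3): 0.2171685 : 0.432386 : 0.2869625 : 0.063483
Element Gf pattern (n=2): 0.09809424 : 0.43021152 : 0.47169424
Convolve the two distributions (both contribute in 2-u steps):
  M: 0.2171685×0.09809424 = 0.021303
  M+2: 0.2171685×0.43021152 + 0.432386×0.09809424 = 0.135843
  M+4: 0.2171685×0.47169424 + 0.432386×0.43021152 + 0.2869625×0.09809424 = 0.316604
  M+6: 0.432386×0.47169424 + 0.2869625×0.43021152 + 0.063483×0.09809424 = 0.333636
  M+8: 0.2869625×0.47169424 + 0.063483×0.43021152 = 0.162670
  M+10: 0.063483×0.47169424 = 0.029945
Scale to base peak (0.333636) = 100: 6.39 : 40.72 : 94.90 : 100.00 : 48.76 : 8.98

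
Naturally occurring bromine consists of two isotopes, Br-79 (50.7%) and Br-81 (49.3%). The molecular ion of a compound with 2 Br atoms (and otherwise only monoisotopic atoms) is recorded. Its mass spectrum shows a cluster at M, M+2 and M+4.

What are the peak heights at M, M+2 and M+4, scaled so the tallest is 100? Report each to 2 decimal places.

The 2 Br atoms are independent, so intensities follow the terms of (0.507 + 0.493)^2.
P(M) = 0.507^2 = 0.257049
P(M+2) = 2 × 0.507^1 × 0.493^1 = 0.499902
P(M+4) = 0.493^2 = 0.243049
The M+2 peak is largest (0.499902); scaling to 100 gives 51.42 : 100.00 : 48.62.

51.42 : 100.00 : 48.62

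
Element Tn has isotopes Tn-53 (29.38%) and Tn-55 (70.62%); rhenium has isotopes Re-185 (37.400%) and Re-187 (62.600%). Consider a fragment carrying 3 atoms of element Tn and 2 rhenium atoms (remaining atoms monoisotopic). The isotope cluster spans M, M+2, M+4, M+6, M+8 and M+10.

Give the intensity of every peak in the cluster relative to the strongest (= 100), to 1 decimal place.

Element Tn pattern (n=3): 0.02536036 : 0.18287425 : 0.43957043 : 0.35219496
Rhenium pattern (n=2): 0.139876 : 0.468248 : 0.391876
Convolve the two distributions (both contribute in 2-u steps):
  M: 0.02536036×0.139876 = 0.003547
  M+2: 0.02536036×0.468248 + 0.18287425×0.139876 = 0.037455
  M+4: 0.02536036×0.391876 + 0.18287425×0.468248 + 0.43957043×0.139876 = 0.157054
  M+6: 0.18287425×0.391876 + 0.43957043×0.468248 + 0.35219496×0.139876 = 0.326756
  M+8: 0.43957043×0.391876 + 0.35219496×0.468248 = 0.337172
  M+10: 0.35219496×0.391876 = 0.138017
Scale to base peak (0.337172) = 100: 1.1 : 11.1 : 46.6 : 96.9 : 100.0 : 40.9

1.1 : 11.1 : 46.6 : 96.9 : 100.0 : 40.9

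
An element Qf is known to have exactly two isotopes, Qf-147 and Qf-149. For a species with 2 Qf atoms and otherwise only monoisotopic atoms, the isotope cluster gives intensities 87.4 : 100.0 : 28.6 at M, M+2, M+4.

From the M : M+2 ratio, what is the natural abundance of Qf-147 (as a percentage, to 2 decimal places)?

63.61%

Write p for the Qf-147 fraction. I(M+2)/I(M) = [C(2,1)·p^1·(1−p)] / p^2 = 2·(1−p)/p = 100.0/87.4 = 1.1442
(1−p)/p = 1.1442/2 = 0.5721  ⇒  p = 1/(1 + 0.5721) = 0.6361
Qf-147: 63.61%, Qf-149: 36.39%.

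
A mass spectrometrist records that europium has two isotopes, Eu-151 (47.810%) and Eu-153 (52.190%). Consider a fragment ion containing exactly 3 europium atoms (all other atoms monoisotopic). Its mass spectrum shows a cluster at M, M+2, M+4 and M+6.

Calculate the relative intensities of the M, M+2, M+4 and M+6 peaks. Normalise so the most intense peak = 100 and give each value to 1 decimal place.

28.0 : 91.6 : 100.0 : 36.4

Expanding (0.47810 + 0.52190)^3:
P(M) = 0.47810^3 = 0.109284
P(M+2) = 3 × 0.47810^2 × 0.52190^1 = 0.357887
P(M+4) = 3 × 0.47810^1 × 0.52190^2 = 0.390674
P(M+6) = 0.52190^3 = 0.142155
The M+4 peak is largest (0.390674); scaling to 100 gives 28.0 : 91.6 : 100.0 : 36.4.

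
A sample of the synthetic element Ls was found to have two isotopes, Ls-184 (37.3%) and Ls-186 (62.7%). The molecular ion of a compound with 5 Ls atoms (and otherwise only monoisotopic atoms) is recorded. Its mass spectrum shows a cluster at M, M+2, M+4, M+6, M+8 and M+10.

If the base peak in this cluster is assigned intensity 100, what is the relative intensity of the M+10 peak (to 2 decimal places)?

28.26

Binomial terms of (0.373 + 0.627)^5: M 0.0072, M+2 0.0607, M+4 0.2040, M+6 0.3429, M+8 0.2882, M+10 0.0969 → M+6 is the base peak.
P(M+6) = C(5,3) × 0.373^2 × 0.627^3 = 10 × 0.139129 × 0.24649188 = 0.342942 (base)
P(M+10) = C(5,5) × 0.373^0 × 0.627^5 = 1 × 1.0000 × 0.09690311 = 0.096903
Relative intensity = 0.096903 / 0.342942 × 100 = 28.26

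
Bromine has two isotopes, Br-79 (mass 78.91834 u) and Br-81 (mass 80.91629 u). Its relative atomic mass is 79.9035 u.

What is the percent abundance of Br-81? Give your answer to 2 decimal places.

49.31%

With x = fraction of Br-79 (so Br-81 is 1 − x):
78.91834·x + 80.91629·(1 − x) = 79.9035
(78.91834 − 80.91629)·x = 79.9035 − 80.91629
x = -1.01279 / -1.99795 = 0.50691 → 50.69% Br-79, 49.31% Br-81.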